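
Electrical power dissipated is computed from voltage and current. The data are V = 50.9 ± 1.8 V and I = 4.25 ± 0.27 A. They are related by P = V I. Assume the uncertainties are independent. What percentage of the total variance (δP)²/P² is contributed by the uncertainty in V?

(δP/P)² = (1·δV/V)² + (1·δI/I)²
  V term: (1×0.0354)² = 0.00125
  I term: (1×0.0635)² = 0.00404
Total = 0.00529. Share from V = 0.00125/0.00529 = 0.237.

23.7%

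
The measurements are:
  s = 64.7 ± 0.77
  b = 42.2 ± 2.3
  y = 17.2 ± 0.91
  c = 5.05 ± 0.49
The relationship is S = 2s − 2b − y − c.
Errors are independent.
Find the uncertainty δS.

4.96

Absolute uncertainties add in quadrature for a linear combination:
  (2·δs)² = 2.37;  (2·δb)² = 21.2;  (δy)² = 0.828;  (δc)² = 0.240
δS = √(24.6) = 4.96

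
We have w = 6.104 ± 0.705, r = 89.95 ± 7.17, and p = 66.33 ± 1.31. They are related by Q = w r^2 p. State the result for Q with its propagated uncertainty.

(3.276 ± 0.648) × 10^6

Relative error in a monomial: (δQ/Q)² = Σ (nᵢ · δxᵢ/xᵢ)².
  (1·δw/w)² = (1×0.115)² = 0.0133;  (2·δr/r)² = (2×0.0797)² = 0.0254;  (1·δp/p)² = (1×0.0197)² = 0.000390
δQ/Q = √(0.0391) = 0.198
Q = 3.276e+06, so δQ = 0.198 × 3.276e+06 = 6.48e+05.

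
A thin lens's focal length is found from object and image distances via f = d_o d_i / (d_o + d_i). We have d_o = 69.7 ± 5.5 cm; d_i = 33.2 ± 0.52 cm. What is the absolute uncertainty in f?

0.620 cm

∂f/∂d_o = (d_i/(d_o+d_i))² = 0.104;  ∂f/∂d_i = (d_o/(d_o+d_i))² = 0.459
δf = √((∂f/∂d_o · δd_o)² + (∂f/∂d_i · δd_i)²) = √(0.328 + 0.0569) = 0.620 cm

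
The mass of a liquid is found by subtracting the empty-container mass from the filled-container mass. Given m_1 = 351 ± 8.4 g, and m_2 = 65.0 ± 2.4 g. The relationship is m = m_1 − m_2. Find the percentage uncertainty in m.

Sums and differences: (δm)² = Σ (cᵢ δxᵢ)².
  (δm_1)² = 70.6;  (δm_2)² = 5.76
δm = √(76.3) = 8.74 g
m = 286 g, so δm/m = 8.74/286 = 0.0305.

3.05%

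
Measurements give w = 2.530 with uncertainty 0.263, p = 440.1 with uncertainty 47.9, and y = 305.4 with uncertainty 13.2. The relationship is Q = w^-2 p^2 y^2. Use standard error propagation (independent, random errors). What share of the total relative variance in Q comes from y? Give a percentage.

7.62%

(δQ/Q)² = (-2·δw/w)² + (2·δp/p)² + (2·δy/y)²
  w term: (-2×0.104)² = 0.0432
  p term: (2×0.109)² = 0.0474
  y term: (2×0.0432)² = 0.00747
Total = 0.0981. Share from y = 0.00747/0.0981 = 0.0762.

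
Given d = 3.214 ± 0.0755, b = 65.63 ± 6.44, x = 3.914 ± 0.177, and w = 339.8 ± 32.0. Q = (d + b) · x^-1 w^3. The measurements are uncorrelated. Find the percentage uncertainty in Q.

Let u = d + b = 68.84. δu = √(δd² + δb²) = √(0.00570 + 41.5) = 6.44, so δu/u = 0.0936.
Q is then a monomial in u, x, w:
δQ/Q = √((δu/u)² + (-1·δx/x)² + (3·δw/w)²) = √(0.00875 + 0.00205 + 0.0798) = 0.301

30.1%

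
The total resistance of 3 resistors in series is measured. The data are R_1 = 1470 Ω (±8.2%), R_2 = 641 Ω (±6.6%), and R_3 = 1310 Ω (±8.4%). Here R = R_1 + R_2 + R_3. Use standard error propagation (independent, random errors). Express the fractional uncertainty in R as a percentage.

4.93%

For a sum/difference, combine absolute errors in quadrature:
  (δR_1)² = 14500;  (δR_2)² = 1790;  (δR_3)² = 12100
δR = √(28400) = 169 Ω
R = 3420 Ω, so δR/R = 169/3420 = 0.0493.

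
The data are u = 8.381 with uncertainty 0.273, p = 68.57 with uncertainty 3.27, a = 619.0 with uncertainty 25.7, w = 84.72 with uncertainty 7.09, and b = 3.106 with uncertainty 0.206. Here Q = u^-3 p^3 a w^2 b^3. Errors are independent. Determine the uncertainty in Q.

2.3e+10

Since Q is a product/quotient, work with relative uncertainties:
  (-3·δu/u)² = (-3×0.0326)² = 0.00955;  (3·δp/p)² = (3×0.0477)² = 0.0205;  (1·δa/a)² = (1×0.0415)² = 0.00172;  (2·δw/w)² = (2×0.0837)² = 0.0280;  (3·δb/b)² = (3×0.0663)² = 0.0396
δQ/Q = √(0.0993) = 0.315
Q = 7.291e+10, so δQ = 0.315 × 7.291e+10 = 2.3e+10.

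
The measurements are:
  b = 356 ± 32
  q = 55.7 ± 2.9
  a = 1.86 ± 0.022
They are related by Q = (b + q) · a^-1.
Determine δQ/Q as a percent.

7.89%

Let u = b + q = 412. δu = √(δb² + δq²) = √(1020 + 8.41) = 32.1, so δu/u = 0.0780.
Q is then a monomial in u, a:
δQ/Q = √((δu/u)² + (-1·δa/a)²) = √(0.00609 + 0.000140) = 0.0789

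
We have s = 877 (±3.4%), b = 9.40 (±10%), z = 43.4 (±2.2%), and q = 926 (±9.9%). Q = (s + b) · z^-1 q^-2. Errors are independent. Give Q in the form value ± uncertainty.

Let u = s + b = 886. δu = √(δs² + δb²) = √(889 + 0.884) = 29.8, so δu/u = 0.0337.
Q is then a monomial in u, z, q:
δQ/Q = √((δu/u)² + (-1·δz/z)² + (-2·δq/q)²) = √(0.00113 + 0.000484 + 0.0392) = 0.202
Q = 2.38e-05, so δQ = 0.202 × 2.38e-05 = 4.81e-06.

(2.38 ± 0.481) × 10^-5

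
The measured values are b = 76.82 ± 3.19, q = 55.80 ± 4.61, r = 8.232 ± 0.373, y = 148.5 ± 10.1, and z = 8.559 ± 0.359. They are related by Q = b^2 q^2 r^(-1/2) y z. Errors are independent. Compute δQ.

Since Q is a product/quotient, work with relative uncertainties:
  (2·δb/b)² = (2×0.0415)² = 0.00690;  (2·δq/q)² = (2×0.0826)² = 0.0273;  (−½·δr/r)² = (-0.5×0.0453)² = 0.000513;  (1·δy/y)² = (1×0.0680)² = 0.00463;  (1·δz/z)² = (1×0.0419)² = 0.00176
δQ/Q = √(0.0411) = 0.203
Q = 8.14e+09, so δQ = 0.203 × 8.14e+09 = 1.65e+09.

1.65e+09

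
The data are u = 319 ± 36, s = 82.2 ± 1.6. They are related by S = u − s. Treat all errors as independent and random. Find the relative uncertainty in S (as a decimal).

Sums and differences: (δS)² = Σ (cᵢ δxᵢ)².
  (δu)² = 1300;  (δs)² = 2.56
δS = √(1300) = 36.0
S = 237, so δS/S = 36.0/237 = 0.152.

0.152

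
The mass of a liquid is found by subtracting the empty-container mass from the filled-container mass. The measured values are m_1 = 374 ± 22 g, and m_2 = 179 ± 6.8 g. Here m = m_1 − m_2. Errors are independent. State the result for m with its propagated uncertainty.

195 ± 23.0 g

Each term contributes (cᵢ δxᵢ)² to (δm)²:
  (δm_1)² = 484;  (δm_2)² = 46.2
δm = √(530) = 23.0 g
m = 195 g.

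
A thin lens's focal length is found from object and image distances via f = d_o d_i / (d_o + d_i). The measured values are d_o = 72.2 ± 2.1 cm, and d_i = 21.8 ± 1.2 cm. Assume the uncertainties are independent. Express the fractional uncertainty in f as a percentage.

4.28%

∂f/∂d_o = (d_i/(d_o+d_i))² = 0.0538;  ∂f/∂d_i = (d_o/(d_o+d_i))² = 0.590
δf = √((∂f/∂d_o · δd_o)² + (∂f/∂d_i · δd_i)²) = √(0.0128 + 0.501) = 0.717 cm
f = 16.7 cm, so δf/f = 0.717/16.7 = 0.0428.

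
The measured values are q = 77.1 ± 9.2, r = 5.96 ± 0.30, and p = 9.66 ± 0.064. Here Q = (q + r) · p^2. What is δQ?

865

Let u = q + r = 83.1. δu = √(δq² + δr²) = √(84.6 + 0.0900) = 9.20, so δu/u = 0.111.
Q is then a monomial in u, p:
δQ/Q = √((δu/u)² + (2·δp/p)²) = √(0.0123 + 0.000176) = 0.112
Q = 7750, so δQ = 0.112 × 7750 = 865.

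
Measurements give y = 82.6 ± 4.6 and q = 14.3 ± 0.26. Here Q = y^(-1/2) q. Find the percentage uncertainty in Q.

Since Q is a product/quotient, work with relative uncertainties:
  (−½·δy/y)² = (-0.5×0.0557)² = 0.000775;  (1·δq/q)² = (1×0.0182)² = 0.000331
δQ/Q = √(0.00111) = 0.0333

3.33%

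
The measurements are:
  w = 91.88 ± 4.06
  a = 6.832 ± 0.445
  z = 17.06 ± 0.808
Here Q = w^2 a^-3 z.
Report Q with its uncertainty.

451.6 ± 99.2

Relative error in a monomial: (δQ/Q)² = Σ (nᵢ · δxᵢ/xᵢ)².
  (2·δw/w)² = (2×0.0442)² = 0.00781;  (-3·δa/a)² = (-3×0.0651)² = 0.0382;  (1·δz/z)² = (1×0.0474)² = 0.00224
δQ/Q = √(0.0482) = 0.220
Q = 451.6, so δQ = 0.220 × 451.6 = 99.2.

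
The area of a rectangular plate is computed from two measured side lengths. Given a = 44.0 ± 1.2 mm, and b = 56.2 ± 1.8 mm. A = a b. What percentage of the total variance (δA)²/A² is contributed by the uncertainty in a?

(δA/A)² = (1·δa/a)² + (1·δb/b)²
  a term: (1×0.0273)² = 0.000744
  b term: (1×0.0320)² = 0.00103
Total = 0.00177. Share from a = 0.000744/0.00177 = 0.420.

42.0%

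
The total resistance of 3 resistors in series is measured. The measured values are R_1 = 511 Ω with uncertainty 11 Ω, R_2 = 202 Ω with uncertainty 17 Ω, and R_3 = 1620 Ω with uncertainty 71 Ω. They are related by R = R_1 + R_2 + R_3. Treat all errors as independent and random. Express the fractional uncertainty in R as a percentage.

3.16%

R is a linear combination, so absolute uncertainties add in quadrature:
  (δR_1)² = 121;  (δR_2)² = 289;  (δR_3)² = 5040
δR = √(5450) = 73.8 Ω
R = 2330 Ω, so δR/R = 73.8/2330 = 0.0316.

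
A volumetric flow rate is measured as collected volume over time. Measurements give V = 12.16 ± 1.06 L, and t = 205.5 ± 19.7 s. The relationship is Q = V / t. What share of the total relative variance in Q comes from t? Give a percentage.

(δQ/Q)² = (1·δV/V)² + (-1·δt/t)²
  V term: (1×0.0872)² = 0.00760
  t term: (-1×0.0959)² = 0.00919
Total = 0.0168. Share from t = 0.00919/0.0168 = 0.547.

54.7%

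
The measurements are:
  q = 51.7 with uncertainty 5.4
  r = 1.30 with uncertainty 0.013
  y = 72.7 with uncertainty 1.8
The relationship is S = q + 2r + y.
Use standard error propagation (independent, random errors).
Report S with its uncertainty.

127 ± 5.69

Absolute uncertainties add in quadrature for a linear combination:
  (δq)² = 29.2;  (2·δr)² = 0.000676;  (δy)² = 3.24
δS = √(32.4) = 5.69
S = 127.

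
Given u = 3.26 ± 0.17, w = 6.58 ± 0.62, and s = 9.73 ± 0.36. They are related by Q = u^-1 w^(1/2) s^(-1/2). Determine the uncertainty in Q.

0.0183

Relative error in a monomial: (δQ/Q)² = Σ (nᵢ · δxᵢ/xᵢ)².
  (-1·δu/u)² = (-1×0.0521)² = 0.00272;  (½·δw/w)² = (0.5×0.0942)² = 0.00222;  (−½·δs/s)² = (-0.5×0.0370)² = 0.000342
δQ/Q = √(0.00528) = 0.0727
Q = 0.252, so δQ = 0.0727 × 0.252 = 0.0183.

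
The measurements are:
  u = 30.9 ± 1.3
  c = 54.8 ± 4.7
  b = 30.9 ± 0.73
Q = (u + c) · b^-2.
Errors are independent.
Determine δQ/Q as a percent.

Let w = u + c = 85.7. δw = √(δu² + δc²) = √(1.69 + 22.1) = 4.88, so δw/w = 0.0569.
Q is then a monomial in w, b:
δQ/Q = √((δw/w)² + (-2·δb/b)²) = √(0.00324 + 0.00223) = 0.0740

7.40%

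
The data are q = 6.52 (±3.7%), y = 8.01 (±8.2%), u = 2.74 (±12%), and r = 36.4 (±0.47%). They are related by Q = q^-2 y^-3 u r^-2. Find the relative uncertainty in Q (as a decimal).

Q is a product of powers, so relative uncertainties combine in quadrature:
  (-2·δq/q)² = (-2×0.0370)² = 0.00548;  (-3·δy/y)² = (-3×0.0820)² = 0.0605;  (1·δu/u)² = (1×0.120)² = 0.0144;  (-2·δr/r)² = (-2×0.00470)² = 8.84e-05
δQ/Q = √(0.0805) = 0.284

0.284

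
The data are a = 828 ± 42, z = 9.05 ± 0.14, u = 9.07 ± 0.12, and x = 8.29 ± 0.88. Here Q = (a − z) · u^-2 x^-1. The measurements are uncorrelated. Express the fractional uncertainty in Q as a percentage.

12.1%

Let w = a − z = 819. δw = √(δa² + δz²) = √(1760 + 0.0196) = 42.0, so δw/w = 0.0513.
Q is then a monomial in w, u, x:
δQ/Q = √((δw/w)² + (-2·δu/u)² + (-1·δx/x)²) = √(0.00263 + 0.000700 + 0.0113) = 0.121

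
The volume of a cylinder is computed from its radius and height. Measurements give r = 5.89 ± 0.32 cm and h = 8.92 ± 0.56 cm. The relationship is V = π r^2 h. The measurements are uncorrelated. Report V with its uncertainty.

For a monomial V ∝ r^2, h, fractional errors add in quadrature:
  (2·δr/r)² = (2×0.0543)² = 0.0118;  (1·δh/h)² = (1×0.0628)² = 0.00394
δV/V = √(0.0157) = 0.125
V = 972 cm^3, so δV = 0.125 × 972 = 122 cm^3.

972 ± 122 cm^3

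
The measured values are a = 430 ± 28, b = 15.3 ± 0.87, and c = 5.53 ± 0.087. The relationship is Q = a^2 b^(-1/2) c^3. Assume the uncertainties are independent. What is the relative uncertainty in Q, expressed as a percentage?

14.1%

Each factor contributes (exponent × relative error)² to (δQ/Q)²:
  (2·δa/a)² = (2×0.0651)² = 0.0170;  (−½·δb/b)² = (-0.5×0.0569)² = 0.000808;  (3·δc/c)² = (3×0.0157)² = 0.00223
δQ/Q = √(0.0200) = 0.141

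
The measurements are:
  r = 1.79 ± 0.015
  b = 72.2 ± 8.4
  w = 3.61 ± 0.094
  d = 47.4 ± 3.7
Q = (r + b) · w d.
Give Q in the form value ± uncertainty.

Let u = r + b = 74.0. δu = √(δr² + δb²) = √(0.000225 + 70.6) = 8.40, so δu/u = 0.114.
Q is then a monomial in u, w, d:
δQ/Q = √((δu/u)² + (1·δw/w)² + (1·δd/d)²) = √(0.0129 + 0.000678 + 0.00609) = 0.140
Q = 12700, so δQ = 0.140 × 12700 = 1780.

12700 ± 1780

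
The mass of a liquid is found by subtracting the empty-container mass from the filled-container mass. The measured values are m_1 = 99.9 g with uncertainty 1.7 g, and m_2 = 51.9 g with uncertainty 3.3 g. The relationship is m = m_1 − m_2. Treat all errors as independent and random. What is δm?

3.71 g

Each term contributes (cᵢ δxᵢ)² to (δm)²:
  (δm_1)² = 2.89;  (δm_2)² = 10.9
δm = √(13.8) = 3.71 g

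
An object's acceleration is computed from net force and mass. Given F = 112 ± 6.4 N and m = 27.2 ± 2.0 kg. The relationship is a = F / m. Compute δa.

0.383 m/s^2

a is a product of powers, so relative uncertainties combine in quadrature:
  (1·δF/F)² = (1×0.0571)² = 0.00327;  (-1·δm/m)² = (-1×0.0735)² = 0.00541
δa/a = √(0.00867) = 0.0931
a = 4.12 m/s^2, so δa = 0.0931 × 4.12 = 0.383 m/s^2.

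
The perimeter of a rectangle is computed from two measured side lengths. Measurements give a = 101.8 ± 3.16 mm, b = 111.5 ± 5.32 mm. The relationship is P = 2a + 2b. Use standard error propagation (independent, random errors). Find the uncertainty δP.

P is a linear combination, so absolute uncertainties add in quadrature:
  (2·δa)² = 39.9;  (2·δb)² = 113
δP = √(153) = 12.4 mm

12.4 mm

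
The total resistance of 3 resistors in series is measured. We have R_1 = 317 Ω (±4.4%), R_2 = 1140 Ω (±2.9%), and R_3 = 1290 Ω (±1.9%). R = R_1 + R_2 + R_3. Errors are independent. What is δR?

Each term contributes (cᵢ δxᵢ)² to (δR)²:
  (δR_1)² = 195;  (δR_2)² = 1090;  (δR_3)² = 601
δR = √(1890) = 43.5 Ω

43.5 Ω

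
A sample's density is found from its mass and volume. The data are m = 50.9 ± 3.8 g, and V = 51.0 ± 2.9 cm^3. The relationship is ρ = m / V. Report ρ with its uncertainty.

0.998 ± 0.0937 g/cm^3

Since ρ is a product/quotient, work with relative uncertainties:
  (1·δm/m)² = (1×0.0747)² = 0.00557;  (-1·δV/V)² = (-1×0.0569)² = 0.00323
δρ/ρ = √(0.00881) = 0.0938
ρ = 0.998 g/cm^3, so δρ = 0.0938 × 0.998 = 0.0937 g/cm^3.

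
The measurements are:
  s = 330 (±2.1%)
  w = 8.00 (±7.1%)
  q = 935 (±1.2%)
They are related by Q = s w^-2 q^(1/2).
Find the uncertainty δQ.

22.7

Q is a product of powers, so relative uncertainties combine in quadrature:
  (1·δs/s)² = (1×0.0210)² = 0.000441;  (-2·δw/w)² = (-2×0.0710)² = 0.0202;  (½·δq/q)² = (0.5×0.0120)² = 3.6e-05
δQ/Q = √(0.0206) = 0.144
Q = 158, so δQ = 0.144 × 158 = 22.7.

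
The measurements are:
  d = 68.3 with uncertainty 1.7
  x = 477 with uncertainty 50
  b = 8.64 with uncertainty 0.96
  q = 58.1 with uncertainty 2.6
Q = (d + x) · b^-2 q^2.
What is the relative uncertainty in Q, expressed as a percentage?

25.7%

Let u = d + x = 545. δu = √(δd² + δx²) = √(2.89 + 2500) = 50.0, so δu/u = 0.0917.
Q is then a monomial in u, b, q:
δQ/Q = √((δu/u)² + (-2·δb/b)² + (2·δq/q)²) = √(0.00842 + 0.0494 + 0.00801) = 0.257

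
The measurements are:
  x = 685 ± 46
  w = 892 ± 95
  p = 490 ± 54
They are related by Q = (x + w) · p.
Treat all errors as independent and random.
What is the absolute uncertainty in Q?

99600

Let u = x + w = 1580. δu = √(δx² + δw²) = √(2120 + 9020) = 106, so δu/u = 0.0669.
Q is then a monomial in u, p:
δQ/Q = √((δu/u)² + (1·δp/p)²) = √(0.00448 + 0.0121) = 0.129
Q = 7.73e+05, so δQ = 0.129 × 7.73e+05 = 99600.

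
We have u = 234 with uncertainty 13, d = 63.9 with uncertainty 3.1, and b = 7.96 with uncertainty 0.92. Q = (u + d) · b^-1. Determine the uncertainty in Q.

4.64

Let w = u + d = 298. δw = √(δu² + δd²) = √(169 + 9.61) = 13.4, so δw/w = 0.0449.
Q is then a monomial in w, b:
δQ/Q = √((δw/w)² + (-1·δb/b)²) = √(0.00201 + 0.0134) = 0.124
Q = 37.4, so δQ = 0.124 × 37.4 = 4.64.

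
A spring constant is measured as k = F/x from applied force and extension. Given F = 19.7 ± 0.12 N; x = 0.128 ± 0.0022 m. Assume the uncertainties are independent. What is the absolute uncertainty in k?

Products/powers → add relative errors in quadrature, weighted by exponent:
  (1·δF/F)² = (1×0.00609)² = 3.71e-05;  (-1·δx/x)² = (-1×0.0172)² = 0.000295
δk/k = √(0.000333) = 0.0182
k = 154 N/m, so δk = 0.0182 × 154 = 2.81 N/m.

2.81 N/m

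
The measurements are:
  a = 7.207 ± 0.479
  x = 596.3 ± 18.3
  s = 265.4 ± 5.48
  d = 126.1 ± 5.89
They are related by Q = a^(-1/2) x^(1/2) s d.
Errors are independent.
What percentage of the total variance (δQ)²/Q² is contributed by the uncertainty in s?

(δQ/Q)² = (−½·δa/a)² + (½·δx/x)² + (1·δs/s)² + (1·δd/d)²
  a term: (-0.5×0.0665)² = 0.00110
  x term: (0.5×0.0307)² = 0.000235
  s term: (1×0.0206)² = 0.000426
  d term: (1×0.0467)² = 0.00218
Total = 0.00395. Share from s = 0.000426/0.00395 = 0.108.

10.8%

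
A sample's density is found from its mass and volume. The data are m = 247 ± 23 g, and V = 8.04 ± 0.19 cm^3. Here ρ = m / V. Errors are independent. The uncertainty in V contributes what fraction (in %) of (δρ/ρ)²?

(δρ/ρ)² = (1·δm/m)² + (-1·δV/V)²
  m term: (1×0.0931)² = 0.00867
  V term: (-1×0.0236)² = 0.000558
Total = 0.00923. Share from V = 0.000558/0.00923 = 0.0605.

6.05%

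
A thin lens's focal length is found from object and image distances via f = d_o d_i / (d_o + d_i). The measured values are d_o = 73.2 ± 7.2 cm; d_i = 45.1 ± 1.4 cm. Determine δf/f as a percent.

4.21%

∂f/∂d_o = (d_i/(d_o+d_i))² = 0.145;  ∂f/∂d_i = (d_o/(d_o+d_i))² = 0.383
δf = √((∂f/∂d_o · δd_o)² + (∂f/∂d_i · δd_i)²) = √(1.10 + 0.287) = 1.18 cm
f = 27.9 cm, so δf/f = 1.18/27.9 = 0.0421.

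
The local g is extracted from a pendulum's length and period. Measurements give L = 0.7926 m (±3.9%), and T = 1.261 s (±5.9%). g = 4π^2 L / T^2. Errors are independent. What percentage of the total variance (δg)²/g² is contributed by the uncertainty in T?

(δg/g)² = (1·δL/L)² + (-2·δT/T)²
  L term: (1×0.0390)² = 0.00152
  T term: (-2×0.0590)² = 0.0139
Total = 0.0154. Share from T = 0.0139/0.0154 = 0.902.

90.2%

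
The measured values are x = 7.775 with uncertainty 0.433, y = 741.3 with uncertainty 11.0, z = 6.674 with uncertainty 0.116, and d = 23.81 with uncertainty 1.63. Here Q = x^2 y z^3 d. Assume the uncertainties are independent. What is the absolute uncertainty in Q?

Q is a product of powers, so relative uncertainties combine in quadrature:
  (2·δx/x)² = (2×0.0557)² = 0.0124;  (1·δy/y)² = (1×0.0148)² = 0.000220;  (3·δz/z)² = (3×0.0174)² = 0.00272;  (1·δd/d)² = (1×0.0685)² = 0.00469
δQ/Q = √(0.0200) = 0.142
Q = 3.172e+08, so δQ = 0.142 × 3.172e+08 = 4.49e+07.

4.49e+07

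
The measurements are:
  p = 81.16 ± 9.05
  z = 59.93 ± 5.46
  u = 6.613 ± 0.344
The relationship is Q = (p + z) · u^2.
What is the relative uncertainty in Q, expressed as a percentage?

Let w = p + z = 141.1. δw = √(δp² + δz²) = √(81.9 + 29.8) = 10.6, so δw/w = 0.0749.
Q is then a monomial in w, u:
δQ/Q = √((δw/w)² + (2·δu/u)²) = √(0.00561 + 0.0108) = 0.128

12.8%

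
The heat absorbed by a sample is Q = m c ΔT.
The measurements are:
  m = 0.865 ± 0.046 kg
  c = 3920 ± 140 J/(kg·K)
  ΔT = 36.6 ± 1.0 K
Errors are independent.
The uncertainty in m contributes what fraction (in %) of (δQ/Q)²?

(δQ/Q)² = (1·δm/m)² + (1·δc/c)² + (1·δΔT/ΔT)²
  m term: (1×0.0532)² = 0.00283
  c term: (1×0.0357)² = 0.00128
  ΔT term: (1×0.0273)² = 0.000747
Total = 0.00485. Share from m = 0.00283/0.00485 = 0.583.

58.3%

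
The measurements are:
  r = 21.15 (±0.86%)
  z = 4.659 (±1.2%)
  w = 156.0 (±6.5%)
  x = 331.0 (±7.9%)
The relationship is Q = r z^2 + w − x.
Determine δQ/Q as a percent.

10.7%

Let p = r·z^2 = 459.1. δp/p = √((1·δr/r)² + (2·δz/z)²) = √(7.4e-05 + 0.000576) = 0.0255, so δp = 11.7.
Q = p + w − x: δQ = √(δp² + δw² + δx²) = √(137 + 103 + 684) = 30.4
Q = 284.1, so δQ/Q = 30.4/284.1 = 0.107.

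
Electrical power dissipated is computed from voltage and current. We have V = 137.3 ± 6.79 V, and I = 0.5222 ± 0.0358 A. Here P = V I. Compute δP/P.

P is a product of powers, so relative uncertainties combine in quadrature:
  (1·δV/V)² = (1×0.0495)² = 0.00245;  (1·δI/I)² = (1×0.0686)² = 0.00470
δP/P = √(0.00715) = 0.0845

0.0845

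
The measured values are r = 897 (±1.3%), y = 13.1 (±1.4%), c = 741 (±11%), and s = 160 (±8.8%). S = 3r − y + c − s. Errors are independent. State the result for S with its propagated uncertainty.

3260 ± 89.8

For a sum/difference, combine absolute errors in quadrature:
  (3·δr)² = 1220;  (δy)² = 0.0336;  (δc)² = 6640;  (δs)² = 198
δS = √(8070) = 89.8
S = 3260.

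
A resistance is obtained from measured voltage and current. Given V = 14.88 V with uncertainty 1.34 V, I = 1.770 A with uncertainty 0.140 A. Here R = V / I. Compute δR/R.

Each factor contributes (exponent × relative error)² to (δR/R)²:
  (1·δV/V)² = (1×0.0901)² = 0.00811;  (-1·δI/I)² = (-1×0.0791)² = 0.00626
δR/R = √(0.0144) = 0.120

0.120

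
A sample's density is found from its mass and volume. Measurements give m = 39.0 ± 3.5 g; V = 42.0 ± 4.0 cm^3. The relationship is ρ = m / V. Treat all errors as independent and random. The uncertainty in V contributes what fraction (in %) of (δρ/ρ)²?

53.0%

(δρ/ρ)² = (1·δm/m)² + (-1·δV/V)²
  m term: (1×0.0897)² = 0.00805
  V term: (-1×0.0952)² = 0.00907
Total = 0.0171. Share from V = 0.00907/0.0171 = 0.530.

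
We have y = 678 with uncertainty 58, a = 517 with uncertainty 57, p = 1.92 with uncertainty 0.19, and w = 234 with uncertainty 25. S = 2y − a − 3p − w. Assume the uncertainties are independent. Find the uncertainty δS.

S is a linear combination, so absolute uncertainties add in quadrature:
  (2·δy)² = 13500;  (δa)² = 3250;  (3·δp)² = 0.325;  (δw)² = 625
δS = √(17300) = 132

132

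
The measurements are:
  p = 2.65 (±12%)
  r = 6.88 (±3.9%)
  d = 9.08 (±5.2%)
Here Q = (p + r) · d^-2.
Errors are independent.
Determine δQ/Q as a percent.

Let u = p + r = 9.53. δu = √(δp² + δr²) = √(0.101 + 0.0720) = 0.416, so δu/u = 0.0437.
Q is then a monomial in u, d:
δQ/Q = √((δu/u)² + (-2·δd/d)²) = √(0.00191 + 0.0108) = 0.113

11.3%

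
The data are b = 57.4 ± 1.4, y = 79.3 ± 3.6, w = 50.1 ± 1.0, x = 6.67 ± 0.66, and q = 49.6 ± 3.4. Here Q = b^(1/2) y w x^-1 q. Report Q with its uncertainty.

Relative error in a monomial: (δQ/Q)² = Σ (nᵢ · δxᵢ/xᵢ)².
  (½·δb/b)² = (0.5×0.0244)² = 0.000149;  (1·δy/y)² = (1×0.0454)² = 0.00206;  (1·δw/w)² = (1×0.0200)² = 0.000398;  (-1·δx/x)² = (-1×0.0990)² = 0.00979;  (1·δq/q)² = (1×0.0685)² = 0.00470
δQ/Q = √(0.0171) = 0.131
Q = 2.24e+05, so δQ = 0.131 × 2.24e+05 = 29300.

(2.24 ± 0.293) × 10^5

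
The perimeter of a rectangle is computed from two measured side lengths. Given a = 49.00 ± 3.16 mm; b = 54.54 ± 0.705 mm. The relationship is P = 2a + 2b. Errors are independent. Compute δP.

6.48 mm

P is a linear combination, so absolute uncertainties add in quadrature:
  (2·δa)² = 39.9;  (2·δb)² = 1.99
δP = √(41.9) = 6.48 mm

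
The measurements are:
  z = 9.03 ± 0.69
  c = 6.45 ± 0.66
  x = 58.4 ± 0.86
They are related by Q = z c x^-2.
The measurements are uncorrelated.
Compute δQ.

Products/powers → add relative errors in quadrature, weighted by exponent:
  (1·δz/z)² = (1×0.0764)² = 0.00584;  (1·δc/c)² = (1×0.102)² = 0.0105;  (-2·δx/x)² = (-2×0.0147)² = 0.000867
δQ/Q = √(0.0172) = 0.131
Q = 0.0171, so δQ = 0.131 × 0.0171 = 0.00224.

0.00224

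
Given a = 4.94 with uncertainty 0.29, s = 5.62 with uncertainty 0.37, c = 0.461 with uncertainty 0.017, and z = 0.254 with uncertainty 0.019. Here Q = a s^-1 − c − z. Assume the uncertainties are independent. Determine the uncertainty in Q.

0.0816

Let p = a·s^-1 = 0.879. δp/p = √((1·δa/a)² + (-1·δs/s)²) = √(0.00345 + 0.00433) = 0.0882, so δp = 0.0775.
Q = p − c − z: δQ = √(δp² + δc² + δz²) = √(0.00601 + 0.000289 + 0.000361) = 0.0816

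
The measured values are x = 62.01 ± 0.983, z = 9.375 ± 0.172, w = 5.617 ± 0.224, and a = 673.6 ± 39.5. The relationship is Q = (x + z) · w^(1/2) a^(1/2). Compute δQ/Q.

0.0381

Let u = x + z = 71.38. δu = √(δx² + δz²) = √(0.966 + 0.0296) = 0.998, so δu/u = 0.0140.
Q is then a monomial in u, w, a:
δQ/Q = √((δu/u)² + (½·δw/w)² + (½·δa/a)²) = √(0.000195 + 0.000398 + 0.000860) = 0.0381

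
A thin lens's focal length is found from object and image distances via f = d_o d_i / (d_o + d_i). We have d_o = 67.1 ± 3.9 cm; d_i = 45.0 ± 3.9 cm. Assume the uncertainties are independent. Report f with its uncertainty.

26.9 ± 1.53 cm

∂f/∂d_o = (d_i/(d_o+d_i))² = 0.161;  ∂f/∂d_i = (d_o/(d_o+d_i))² = 0.358
δf = √((∂f/∂d_o · δd_o)² + (∂f/∂d_i · δd_i)²) = √(0.395 + 1.95) = 1.53 cm
f = 26.9 cm.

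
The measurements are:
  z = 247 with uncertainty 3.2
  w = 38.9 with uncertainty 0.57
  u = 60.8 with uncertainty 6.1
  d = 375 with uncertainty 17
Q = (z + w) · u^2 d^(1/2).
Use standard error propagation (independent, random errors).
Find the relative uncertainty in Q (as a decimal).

Let h = z + w = 286. δh = √(δz² + δw²) = √(10.2 + 0.325) = 3.25, so δh/h = 0.0114.
Q is then a monomial in h, u, d:
δQ/Q = √((δh/h)² + (2·δu/u)² + (½·δd/d)²) = √(0.000129 + 0.0403 + 0.000514) = 0.202

0.202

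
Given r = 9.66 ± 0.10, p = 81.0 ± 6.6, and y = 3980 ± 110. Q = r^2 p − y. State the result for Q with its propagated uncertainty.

3580 ± 645

Let w = r^2·p = 7560. δw/w = √((2·δr/r)² + (1·δp/p)²) = √(0.000429 + 0.00664) = 0.0841, so δw = 635.
Q = w − y: δQ = √(δw² + δy²) = √(4.04e+05 + 12100) = 645
Q = 3580.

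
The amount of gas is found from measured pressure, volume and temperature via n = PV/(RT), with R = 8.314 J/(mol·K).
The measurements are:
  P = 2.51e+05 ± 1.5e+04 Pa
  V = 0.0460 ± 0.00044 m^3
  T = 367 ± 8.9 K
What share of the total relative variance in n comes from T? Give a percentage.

(δn/n)² = (1·δP/P)² + (1·δV/V)² + (-1·δT/T)²
  P term: (1×0.0598)² = 0.00357
  V term: (1×0.00957)² = 9.15e-05
  T term: (-1×0.0243)² = 0.000588
Total = 0.00425. Share from T = 0.000588/0.00425 = 0.138.

13.8%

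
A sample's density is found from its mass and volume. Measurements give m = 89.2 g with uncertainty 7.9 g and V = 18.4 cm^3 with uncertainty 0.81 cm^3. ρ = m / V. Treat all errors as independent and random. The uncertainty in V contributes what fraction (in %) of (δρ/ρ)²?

(δρ/ρ)² = (1·δm/m)² + (-1·δV/V)²
  m term: (1×0.0886)² = 0.00784
  V term: (-1×0.0440)² = 0.00194
Total = 0.00978. Share from V = 0.00194/0.00978 = 0.198.

19.8%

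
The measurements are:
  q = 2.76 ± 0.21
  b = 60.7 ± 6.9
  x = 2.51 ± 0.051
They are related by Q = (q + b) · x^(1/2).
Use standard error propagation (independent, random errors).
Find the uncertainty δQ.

Let u = q + b = 63.5. δu = √(δq² + δb²) = √(0.0441 + 47.6) = 6.90, so δu/u = 0.109.
Q is then a monomial in u, x:
δQ/Q = √((δu/u)² + (½·δx/x)²) = √(0.0118 + 0.000103) = 0.109
Q = 101, so δQ = 0.109 × 101 = 11.0.

11.0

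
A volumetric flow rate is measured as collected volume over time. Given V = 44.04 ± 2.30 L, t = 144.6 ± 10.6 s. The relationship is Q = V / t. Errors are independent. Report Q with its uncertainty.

Q is a product of powers, so relative uncertainties combine in quadrature:
  (1·δV/V)² = (1×0.0522)² = 0.00273;  (-1·δt/t)² = (-1×0.0733)² = 0.00537
δQ/Q = √(0.00810) = 0.0900
Q = 0.3046 L/s, so δQ = 0.0900 × 0.3046 = 0.0274 L/s.

0.3046 ± 0.0274 L/s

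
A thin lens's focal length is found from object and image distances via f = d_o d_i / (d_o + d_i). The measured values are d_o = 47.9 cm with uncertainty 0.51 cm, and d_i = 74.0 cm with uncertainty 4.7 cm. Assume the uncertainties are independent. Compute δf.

0.750 cm

∂f/∂d_o = (d_i/(d_o+d_i))² = 0.369;  ∂f/∂d_i = (d_o/(d_o+d_i))² = 0.154
δf = √((∂f/∂d_o · δd_o)² + (∂f/∂d_i · δd_i)²) = √(0.0353 + 0.527) = 0.750 cm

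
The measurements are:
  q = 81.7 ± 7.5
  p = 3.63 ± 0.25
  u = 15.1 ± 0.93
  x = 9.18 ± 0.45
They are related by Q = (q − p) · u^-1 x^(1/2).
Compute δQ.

Let w = q − p = 78.1. δw = √(δq² + δp²) = √(56.2 + 0.0625) = 7.50, so δw/w = 0.0961.
Q is then a monomial in w, u, x:
δQ/Q = √((δw/w)² + (-1·δu/u)² + (½·δx/x)²) = √(0.00924 + 0.00379 + 0.000601) = 0.117
Q = 15.7, so δQ = 0.117 × 15.7 = 1.83.

1.83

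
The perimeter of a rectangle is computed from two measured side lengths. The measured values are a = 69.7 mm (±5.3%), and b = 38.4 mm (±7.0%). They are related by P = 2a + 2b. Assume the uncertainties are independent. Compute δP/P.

P is a linear combination, so absolute uncertainties add in quadrature:
  (2·δa)² = 54.6;  (2·δb)² = 28.9
δP = √(83.5) = 9.14 mm
P = 216 mm, so δP/P = 9.14/216 = 0.0423.

0.0423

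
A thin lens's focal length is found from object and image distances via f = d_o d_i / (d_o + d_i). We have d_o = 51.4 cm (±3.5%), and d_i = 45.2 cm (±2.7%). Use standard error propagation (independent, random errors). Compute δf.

0.524 cm

∂f/∂d_o = (d_i/(d_o+d_i))² = 0.219;  ∂f/∂d_i = (d_o/(d_o+d_i))² = 0.283
δf = √((∂f/∂d_o · δd_o)² + (∂f/∂d_i · δd_i)²) = √(0.155 + 0.119) = 0.524 cm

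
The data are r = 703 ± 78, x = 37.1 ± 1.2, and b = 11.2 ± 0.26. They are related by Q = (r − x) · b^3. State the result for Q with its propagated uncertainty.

Let u = r − x = 666. δu = √(δr² + δx²) = √(6080 + 1.44) = 78.0, so δu/u = 0.117.
Q is then a monomial in u, b:
δQ/Q = √((δu/u)² + (3·δb/b)²) = √(0.0137 + 0.00485) = 0.136
Q = 9.36e+05, so δQ = 0.136 × 9.36e+05 = 1.28e+05.

(9.36 ± 1.28) × 10^5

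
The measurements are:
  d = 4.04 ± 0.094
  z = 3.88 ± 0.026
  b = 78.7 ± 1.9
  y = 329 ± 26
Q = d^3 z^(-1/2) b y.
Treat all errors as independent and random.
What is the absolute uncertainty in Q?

93800

Relative error in a monomial: (δQ/Q)² = Σ (nᵢ · δxᵢ/xᵢ)².
  (3·δd/d)² = (3×0.0233)² = 0.00487;  (−½·δz/z)² = (-0.5×0.00670)² = 1.12e-05;  (1·δb/b)² = (1×0.0241)² = 0.000583;  (1·δy/y)² = (1×0.0790)² = 0.00625
δQ/Q = √(0.0117) = 0.108
Q = 8.67e+05, so δQ = 0.108 × 8.67e+05 = 93800.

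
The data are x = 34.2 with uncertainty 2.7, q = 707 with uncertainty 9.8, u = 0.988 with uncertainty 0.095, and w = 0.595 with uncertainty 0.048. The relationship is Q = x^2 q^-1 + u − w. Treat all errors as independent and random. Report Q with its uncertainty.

Let p = x^2·q^-1 = 1.65. δp/p = √((2·δx/x)² + (-1·δq/q)²) = √(0.0249 + 0.000192) = 0.159, so δp = 0.262.
Q = p + u − w: δQ = √(δp² + δu² + δw²) = √(0.0688 + 0.00903 + 0.00230) = 0.283
Q = 2.05.

2.05 ± 0.283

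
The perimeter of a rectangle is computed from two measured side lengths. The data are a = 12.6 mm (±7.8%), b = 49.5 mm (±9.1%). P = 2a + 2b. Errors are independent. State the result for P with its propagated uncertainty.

Each term contributes (cᵢ δxᵢ)² to (δP)²:
  (2·δa)² = 3.86;  (2·δb)² = 81.2
δP = √(85.0) = 9.22 mm
P = 124 mm.

124 ± 9.22 mm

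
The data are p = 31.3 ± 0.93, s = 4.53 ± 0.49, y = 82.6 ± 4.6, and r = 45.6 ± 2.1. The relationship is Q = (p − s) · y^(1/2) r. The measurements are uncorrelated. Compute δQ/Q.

Let u = p − s = 26.8. δu = √(δp² + δs²) = √(0.865 + 0.240) = 1.05, so δu/u = 0.0393.
Q is then a monomial in u, y, r:
δQ/Q = √((δu/u)² + (½·δy/y)² + (1·δr/r)²) = √(0.00154 + 0.000775 + 0.00212) = 0.0666

0.0666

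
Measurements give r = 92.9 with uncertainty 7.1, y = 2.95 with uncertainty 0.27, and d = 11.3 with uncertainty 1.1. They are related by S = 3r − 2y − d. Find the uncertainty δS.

Sums and differences: (δS)² = Σ (cᵢ δxᵢ)².
  (3·δr)² = 454;  (2·δy)² = 0.292;  (δd)² = 1.21
δS = √(455) = 21.3

21.3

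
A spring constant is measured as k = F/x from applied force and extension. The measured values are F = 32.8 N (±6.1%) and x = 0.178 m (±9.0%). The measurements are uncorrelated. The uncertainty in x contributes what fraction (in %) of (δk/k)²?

68.5%

(δk/k)² = (1·δF/F)² + (-1·δx/x)²
  F term: (1×0.0610)² = 0.00372
  x term: (-1×0.0900)² = 0.00810
Total = 0.0118. Share from x = 0.00810/0.0118 = 0.685.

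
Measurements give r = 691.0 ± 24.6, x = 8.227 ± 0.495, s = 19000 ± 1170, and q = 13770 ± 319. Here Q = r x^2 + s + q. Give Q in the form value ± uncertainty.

79540 ± 5990

Let p = r·x^2 = 46770. δp/p = √((1·δr/r)² + (2·δx/x)²) = √(0.00127 + 0.0145) = 0.125, so δp = 5870.
Q = p + s + q: δQ = √(δp² + δs² + δq²) = √(3.44e+07 + 1.37e+06 + 1.02e+05) = 5990
Q = 79540.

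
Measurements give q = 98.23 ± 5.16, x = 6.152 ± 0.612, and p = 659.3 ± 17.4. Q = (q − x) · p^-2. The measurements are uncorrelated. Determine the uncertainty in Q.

1.64e-05

Let u = q − x = 92.08. δu = √(δq² + δx²) = √(26.6 + 0.375) = 5.20, so δu/u = 0.0564.
Q is then a monomial in u, p:
δQ/Q = √((δu/u)² + (-2·δp/p)²) = √(0.00318 + 0.00279) = 0.0773
Q = 0.0002118, so δQ = 0.0773 × 0.0002118 = 1.64e-05.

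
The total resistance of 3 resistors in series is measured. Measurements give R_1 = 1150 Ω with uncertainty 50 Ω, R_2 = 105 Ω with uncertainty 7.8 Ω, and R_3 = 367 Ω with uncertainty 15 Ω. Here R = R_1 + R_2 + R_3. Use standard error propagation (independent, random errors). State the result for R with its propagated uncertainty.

1620 ± 52.8 Ω

Sums and differences: (δR)² = Σ (cᵢ δxᵢ)².
  (δR_1)² = 2500;  (δR_2)² = 60.8;  (δR_3)² = 225
δR = √(2790) = 52.8 Ω
R = 1620 Ω.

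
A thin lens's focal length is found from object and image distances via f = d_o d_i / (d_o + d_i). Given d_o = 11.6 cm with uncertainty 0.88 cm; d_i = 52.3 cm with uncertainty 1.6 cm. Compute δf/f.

∂f/∂d_o = (d_i/(d_o+d_i))² = 0.670;  ∂f/∂d_i = (d_o/(d_o+d_i))² = 0.0330
δf = √((∂f/∂d_o · δd_o)² + (∂f/∂d_i · δd_i)²) = √(0.348 + 0.00278) = 0.592 cm
f = 9.49 cm, so δf/f = 0.592/9.49 = 0.0623.

0.0623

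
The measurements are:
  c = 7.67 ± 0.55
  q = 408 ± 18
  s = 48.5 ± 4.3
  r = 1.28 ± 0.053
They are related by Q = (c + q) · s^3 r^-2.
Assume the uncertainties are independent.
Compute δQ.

Let u = c + q = 416. δu = √(δc² + δq²) = √(0.303 + 324) = 18.0, so δu/u = 0.0433.
Q is then a monomial in u, s, r:
δQ/Q = √((δu/u)² + (3·δs/s)² + (-2·δr/r)²) = √(0.00188 + 0.0707 + 0.00686) = 0.282
Q = 2.89e+07, so δQ = 0.282 × 2.89e+07 = 8.16e+06.

8.16e+06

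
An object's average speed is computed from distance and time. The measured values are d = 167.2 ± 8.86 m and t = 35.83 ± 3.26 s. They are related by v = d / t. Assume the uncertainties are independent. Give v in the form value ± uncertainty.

4.666 ± 0.491 m/s

Relative error in a monomial: (δv/v)² = Σ (nᵢ · δxᵢ/xᵢ)².
  (1·δd/d)² = (1×0.0530)² = 0.00281;  (-1·δt/t)² = (-1×0.0910)² = 0.00828
δv/v = √(0.0111) = 0.105
v = 4.666 m/s, so δv = 0.105 × 4.666 = 0.491 m/s.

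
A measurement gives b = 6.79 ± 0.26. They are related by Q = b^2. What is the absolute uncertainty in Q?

3.53

Relative error in a monomial: (δQ/Q)² = Σ (nᵢ · δxᵢ/xᵢ)².
  (2·δb/b)² = (2×0.0383)² = 0.00586
δQ/Q = √(0.00586) = 0.0766
Q = 46.1, so δQ = 0.0766 × 46.1 = 3.53.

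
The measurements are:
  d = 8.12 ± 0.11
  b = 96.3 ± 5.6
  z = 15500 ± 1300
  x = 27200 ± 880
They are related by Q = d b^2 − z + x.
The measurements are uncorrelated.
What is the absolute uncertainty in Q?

8960

Let p = d·b^2 = 75300. δp/p = √((1·δd/d)² + (2·δb/b)²) = √(0.000184 + 0.0135) = 0.117, so δp = 8820.
Q = p − z + x: δQ = √(δp² + δz² + δx²) = √(7.77e+07 + 1.69e+06 + 7.74e+05) = 8960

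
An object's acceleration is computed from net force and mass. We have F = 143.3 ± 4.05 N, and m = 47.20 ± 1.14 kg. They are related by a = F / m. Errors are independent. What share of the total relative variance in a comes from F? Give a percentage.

(δa/a)² = (1·δF/F)² + (-1·δm/m)²
  F term: (1×0.0283)² = 0.000799
  m term: (-1×0.0242)² = 0.000583
Total = 0.00138. Share from F = 0.000799/0.00138 = 0.578.

57.8%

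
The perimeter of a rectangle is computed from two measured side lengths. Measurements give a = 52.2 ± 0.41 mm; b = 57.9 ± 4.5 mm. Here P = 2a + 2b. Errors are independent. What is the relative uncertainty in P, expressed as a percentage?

Absolute uncertainties add in quadrature for a linear combination:
  (2·δa)² = 0.672;  (2·δb)² = 81.0
δP = √(81.7) = 9.04 mm
P = 220 mm, so δP/P = 9.04/220 = 0.0410.

4.10%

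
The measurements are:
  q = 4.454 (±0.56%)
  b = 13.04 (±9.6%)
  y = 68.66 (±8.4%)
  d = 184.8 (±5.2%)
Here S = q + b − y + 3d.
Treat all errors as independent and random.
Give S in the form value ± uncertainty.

Sums and differences: (δS)² = Σ (cᵢ δxᵢ)².
  (δq)² = 0.000622;  (δb)² = 1.57;  (δy)² = 33.3;  (3·δd)² = 831
δS = √(866) = 29.4
S = 503.2.

503.2 ± 29.4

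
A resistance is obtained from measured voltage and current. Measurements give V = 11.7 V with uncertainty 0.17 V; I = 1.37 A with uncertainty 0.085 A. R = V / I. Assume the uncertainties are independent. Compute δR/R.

Relative error in a monomial: (δR/R)² = Σ (nᵢ · δxᵢ/xᵢ)².
  (1·δV/V)² = (1×0.0145)² = 0.000211;  (-1·δI/I)² = (-1×0.0620)² = 0.00385
δR/R = √(0.00406) = 0.0637

0.0637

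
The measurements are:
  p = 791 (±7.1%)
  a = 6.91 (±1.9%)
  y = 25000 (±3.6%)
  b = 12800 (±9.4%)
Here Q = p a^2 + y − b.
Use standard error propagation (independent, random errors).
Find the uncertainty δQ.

Let w = p·a^2 = 37800. δw/w = √((1·δp/p)² + (2·δa/a)²) = √(0.00504 + 0.00144) = 0.0805, so δw = 3040.
Q = w + y − b: δQ = √(δw² + δy² + δb²) = √(9.25e+06 + 8.1e+05 + 1.45e+06) = 3390

3390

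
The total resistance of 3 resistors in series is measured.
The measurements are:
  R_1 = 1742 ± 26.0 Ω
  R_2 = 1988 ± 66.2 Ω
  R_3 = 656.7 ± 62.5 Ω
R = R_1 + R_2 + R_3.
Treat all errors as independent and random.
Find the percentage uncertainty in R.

Sums and differences: (δR)² = Σ (cᵢ δxᵢ)².
  (δR_1)² = 676;  (δR_2)² = 4380;  (δR_3)² = 3910
δR = √(8960) = 94.7 Ω
R = 4387 Ω, so δR/R = 94.7/4387 = 0.0216.

2.16%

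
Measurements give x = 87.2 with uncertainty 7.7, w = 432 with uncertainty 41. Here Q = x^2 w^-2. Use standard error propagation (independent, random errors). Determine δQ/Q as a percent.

25.9%

Products/powers → add relative errors in quadrature, weighted by exponent:
  (2·δx/x)² = (2×0.0883)² = 0.0312;  (-2·δw/w)² = (-2×0.0949)² = 0.0360
δQ/Q = √(0.0672) = 0.259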